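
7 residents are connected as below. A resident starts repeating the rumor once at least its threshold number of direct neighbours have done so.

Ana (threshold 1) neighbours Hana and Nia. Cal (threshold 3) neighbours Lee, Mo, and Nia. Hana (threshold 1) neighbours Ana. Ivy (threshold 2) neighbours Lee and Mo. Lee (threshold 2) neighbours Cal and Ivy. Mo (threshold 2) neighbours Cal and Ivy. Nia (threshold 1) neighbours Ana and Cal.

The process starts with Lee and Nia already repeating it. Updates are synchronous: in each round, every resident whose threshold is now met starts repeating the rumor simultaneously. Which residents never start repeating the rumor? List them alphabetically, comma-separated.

Round 1 — Lee, Nia start repeating the rumor (initial).
Round 2 — checking thresholds:
  Ana: 1 of 2 neighbours ≥ 1, starts repeating the rumor.
  Cal: 2 of 3 neighbours < 3, not yet.
  Ivy: 1 of 2 neighbours < 2, not yet.
Round 3 — checking thresholds:
  Cal: 2 of 3 neighbours < 3, not yet.
  Hana: 1 of 1 neighbours ≥ 1, starts repeating the rumor.
  Ivy: 1 of 2 neighbours < 2, not yet.
Round 4 — no new spreads; cascade stops.

Cal, Ivy, Mo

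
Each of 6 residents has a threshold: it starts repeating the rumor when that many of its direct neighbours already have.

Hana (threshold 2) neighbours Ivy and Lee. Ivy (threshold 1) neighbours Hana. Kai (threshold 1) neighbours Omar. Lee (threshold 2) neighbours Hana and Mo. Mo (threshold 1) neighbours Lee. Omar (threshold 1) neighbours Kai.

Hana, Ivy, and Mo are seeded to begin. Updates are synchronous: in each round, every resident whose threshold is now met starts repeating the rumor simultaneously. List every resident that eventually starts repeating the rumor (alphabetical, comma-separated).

Round 1 — Hana, Ivy, Mo start repeating the rumor (initial).
Round 2 — checking thresholds:
  Lee: 2 of 2 neighbours ≥ 2, starts repeating the rumor.
Round 3 — no new spreads; cascade stops.

Hana, Ivy, Lee, Mo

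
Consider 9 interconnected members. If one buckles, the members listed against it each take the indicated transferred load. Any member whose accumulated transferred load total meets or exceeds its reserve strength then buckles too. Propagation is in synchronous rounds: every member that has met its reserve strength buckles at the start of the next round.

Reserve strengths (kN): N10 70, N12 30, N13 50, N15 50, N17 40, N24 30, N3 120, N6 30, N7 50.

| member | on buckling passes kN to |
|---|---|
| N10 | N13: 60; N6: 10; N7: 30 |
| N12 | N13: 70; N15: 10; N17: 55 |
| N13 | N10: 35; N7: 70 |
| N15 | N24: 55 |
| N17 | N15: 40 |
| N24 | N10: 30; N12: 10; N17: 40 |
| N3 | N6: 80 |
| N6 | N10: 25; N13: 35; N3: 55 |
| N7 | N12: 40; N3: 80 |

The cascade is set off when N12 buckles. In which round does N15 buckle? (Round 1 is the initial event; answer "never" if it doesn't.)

3

Round 1 — N12 buckles (initial).
  N13: +70 → 70 ≥ 50
  N15: +10 → 10 < 50
  N17: +55 → 55 ≥ 40
Round 2 — N13, N17 buckle.
  N10: +35 → 35 < 70
  N15: +40 → 50 ≥ 50
  N7: +70 → 70 ≥ 50
Round 3 — N15, N7 buckle.
  N24: +55 → 55 ≥ 30
  N3: +80 → 80 < 120
Round 4 — N24 buckles.
  N10: +30 → 65 < 70
No further bucklings.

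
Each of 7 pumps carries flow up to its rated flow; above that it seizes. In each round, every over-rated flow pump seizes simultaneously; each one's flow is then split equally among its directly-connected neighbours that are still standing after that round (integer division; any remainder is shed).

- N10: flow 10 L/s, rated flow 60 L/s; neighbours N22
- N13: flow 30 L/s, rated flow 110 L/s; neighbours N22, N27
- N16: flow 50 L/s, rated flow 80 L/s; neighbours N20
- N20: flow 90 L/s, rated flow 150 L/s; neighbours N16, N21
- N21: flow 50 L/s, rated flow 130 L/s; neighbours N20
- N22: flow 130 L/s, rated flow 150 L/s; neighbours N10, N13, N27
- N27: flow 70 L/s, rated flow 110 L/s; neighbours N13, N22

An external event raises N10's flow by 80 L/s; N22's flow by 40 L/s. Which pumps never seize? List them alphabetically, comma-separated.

N16, N20, N21

Round 1 — N10 at 90 > 60; N22 at 170 > 150. N10, N22 seize.
  N10 sheds 90 L/s: no online neighbours, lost.
  N22 sheds 170 L/s to N13, N27: 85 each.
    N13: 30+85 = 115 > 110
    N27: 70+85 = 155 > 110
Round 2 — N13, N27 seize.
  N13 sheds 115 L/s: no online neighbours, lost.
  N27 sheds 155 L/s: no online neighbours, lost.
No further seizures.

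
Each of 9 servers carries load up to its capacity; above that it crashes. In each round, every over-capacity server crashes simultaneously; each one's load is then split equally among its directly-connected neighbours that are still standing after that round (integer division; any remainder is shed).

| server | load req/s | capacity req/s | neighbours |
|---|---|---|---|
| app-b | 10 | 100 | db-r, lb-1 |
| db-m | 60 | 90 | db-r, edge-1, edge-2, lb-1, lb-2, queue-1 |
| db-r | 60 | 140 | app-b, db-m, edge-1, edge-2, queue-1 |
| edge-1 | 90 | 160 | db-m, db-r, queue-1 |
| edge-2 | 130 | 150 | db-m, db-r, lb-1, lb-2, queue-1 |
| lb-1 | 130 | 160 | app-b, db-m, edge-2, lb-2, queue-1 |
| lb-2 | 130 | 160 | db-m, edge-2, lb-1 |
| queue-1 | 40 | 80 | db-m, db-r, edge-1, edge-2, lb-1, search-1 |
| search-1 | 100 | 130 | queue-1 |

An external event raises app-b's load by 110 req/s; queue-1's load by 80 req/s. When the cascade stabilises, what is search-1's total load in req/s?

120

Round 1 — app-b at 120 > 100; queue-1 at 120 > 80. app-b, queue-1 crash.
  app-b sheds 120 req/s to db-r, lb-1: 60 each.
    db-r: 60+60 = 120 ≤ 140
    lb-1: 130+60 = 190 > 160
  queue-1 sheds 120 req/s to db-m, db-r, edge-1, edge-2, lb-1, search-1: 20 each.
    db-m: 60+20 = 80 ≤ 90
    db-r: 120+20 = 140 ≤ 140
    edge-1: 90+20 = 110 ≤ 160
    edge-2: 130+20 = 150 ≤ 150
    lb-1: 190+20 = 210 > 160
    search-1: 100+20 = 120 ≤ 130
Round 2 — lb-1 crashes.
  lb-1 sheds 210 req/s to db-m, edge-2, lb-2: 70 each.
    db-m: 80+70 = 150 > 90
    edge-2: 150+70 = 220 > 150
    lb-2: 130+70 = 200 > 160
Round 3 — db-m, edge-2, lb-2 crash.
  db-m sheds 150 req/s to db-r, edge-1: 75 each.
    db-r: 140+75 = 215 > 140
    edge-1: 110+75 = 185 > 160
  edge-2 sheds 220 req/s to db-r: 220 each.
    db-r: 215+220 = 435 > 140
  lb-2 sheds 200 req/s: no online neighbours, lost.
Round 4 — db-r, edge-1 crash.
  db-r sheds 435 req/s: no online neighbours, lost.
  edge-1 sheds 185 req/s: no online neighbours, lost.
No further crashes.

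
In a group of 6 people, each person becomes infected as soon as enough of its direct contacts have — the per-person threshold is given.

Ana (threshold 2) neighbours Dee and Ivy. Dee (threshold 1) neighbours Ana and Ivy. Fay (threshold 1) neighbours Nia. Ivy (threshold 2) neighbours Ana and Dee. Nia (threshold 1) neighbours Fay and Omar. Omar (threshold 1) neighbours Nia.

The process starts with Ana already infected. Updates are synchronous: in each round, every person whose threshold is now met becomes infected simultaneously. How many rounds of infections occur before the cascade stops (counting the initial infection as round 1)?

Round 1 — Ana becomes infected (initial).
Round 2 — checking thresholds:
  Dee: 1 of 2 neighbours ≥ 1, becomes infected.
  Ivy: 1 of 2 neighbours < 2, not yet.
Round 3 — checking thresholds:
  Ivy: 2 of 2 neighbours ≥ 2, becomes infected.
Round 4 — no new infections; cascade stops.

3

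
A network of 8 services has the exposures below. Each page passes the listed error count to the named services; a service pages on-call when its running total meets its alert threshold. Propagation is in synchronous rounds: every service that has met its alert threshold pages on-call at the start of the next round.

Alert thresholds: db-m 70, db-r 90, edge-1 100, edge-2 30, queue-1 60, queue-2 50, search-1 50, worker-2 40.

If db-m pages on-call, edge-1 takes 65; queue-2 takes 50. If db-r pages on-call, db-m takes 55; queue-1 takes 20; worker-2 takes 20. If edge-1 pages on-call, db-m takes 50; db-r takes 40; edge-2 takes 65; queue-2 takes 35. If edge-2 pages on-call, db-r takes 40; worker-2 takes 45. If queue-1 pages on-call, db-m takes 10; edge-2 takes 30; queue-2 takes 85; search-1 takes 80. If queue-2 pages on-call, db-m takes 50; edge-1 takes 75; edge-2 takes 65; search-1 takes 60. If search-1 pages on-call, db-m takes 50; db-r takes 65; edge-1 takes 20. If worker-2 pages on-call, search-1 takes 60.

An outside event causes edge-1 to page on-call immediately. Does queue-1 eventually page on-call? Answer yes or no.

Round 1 — edge-1 pages on-call (initial).
  db-m: +50 → 50 < 70
  db-r: +40 → 40 < 90
  edge-2: +65 → 65 ≥ 30
  queue-2: +35 → 35 < 50
Round 2 — edge-2 pages on-call.
  db-r: +40 → 80 < 90
  worker-2: +45 → 45 ≥ 40
Round 3 — worker-2 pages on-call.
  search-1: +60 → 60 ≥ 50
Round 4 — search-1 pages on-call.
  db-m: +50 → 100 ≥ 70
  db-r: +65 → 145 ≥ 90
Round 5 — db-m, db-r page on-call.
  queue-1: +20 → 20 < 60
  queue-2: +50 → 85 ≥ 50
Round 6 — queue-2 pages on-call.
No further pages.

no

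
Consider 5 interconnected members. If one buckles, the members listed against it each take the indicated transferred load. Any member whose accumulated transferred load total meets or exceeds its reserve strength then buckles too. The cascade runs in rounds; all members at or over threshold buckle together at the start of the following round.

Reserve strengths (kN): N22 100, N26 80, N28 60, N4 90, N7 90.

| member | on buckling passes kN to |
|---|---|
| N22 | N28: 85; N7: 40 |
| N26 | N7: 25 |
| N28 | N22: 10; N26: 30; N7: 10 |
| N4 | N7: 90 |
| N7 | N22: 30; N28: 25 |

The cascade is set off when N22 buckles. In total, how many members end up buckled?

Round 1 — N22 buckles (initial).
  N28: +85 → 85 ≥ 60
  N7: +40 → 40 < 90
Round 2 — N28 buckles.
  N26: +30 → 30 < 80
  N7: +10 → 50 < 90
No further bucklings.

2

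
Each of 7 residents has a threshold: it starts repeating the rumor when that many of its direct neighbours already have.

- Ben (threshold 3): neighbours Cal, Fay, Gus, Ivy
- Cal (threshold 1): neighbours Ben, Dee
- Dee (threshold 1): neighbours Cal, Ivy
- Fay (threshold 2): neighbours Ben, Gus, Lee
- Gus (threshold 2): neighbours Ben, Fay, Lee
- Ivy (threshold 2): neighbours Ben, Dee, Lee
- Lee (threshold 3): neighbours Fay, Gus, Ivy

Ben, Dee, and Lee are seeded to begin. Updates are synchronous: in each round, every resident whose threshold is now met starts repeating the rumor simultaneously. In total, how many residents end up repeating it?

7

Round 1 — Ben, Dee, Lee start repeating the rumor (initial).
Round 2 — checking thresholds:
  Cal: 2 of 2 neighbours ≥ 1, starts repeating the rumor.
  Fay: 2 of 3 neighbours ≥ 2, starts repeating the rumor.
  Gus: 2 of 3 neighbours ≥ 2, starts repeating the rumor.
  Ivy: 3 of 3 neighbours ≥ 2, starts repeating the rumor.
Round 3 — no new spreads; cascade stops.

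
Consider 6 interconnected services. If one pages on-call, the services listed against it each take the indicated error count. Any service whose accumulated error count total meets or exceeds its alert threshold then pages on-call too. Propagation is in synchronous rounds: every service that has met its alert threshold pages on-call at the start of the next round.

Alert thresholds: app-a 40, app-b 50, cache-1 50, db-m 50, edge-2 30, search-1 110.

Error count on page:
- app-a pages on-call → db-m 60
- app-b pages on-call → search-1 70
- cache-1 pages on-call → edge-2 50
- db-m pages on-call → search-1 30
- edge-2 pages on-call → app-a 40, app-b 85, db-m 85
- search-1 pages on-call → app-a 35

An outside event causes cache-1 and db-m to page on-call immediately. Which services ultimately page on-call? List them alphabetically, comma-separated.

Round 1 — cache-1, db-m page on-call (initial).
  edge-2: +50 → 50 ≥ 30
  search-1: +30 → 30 < 110
Round 2 — edge-2 pages on-call.
  app-a: +40 → 40 ≥ 40
  app-b: +85 → 85 ≥ 50
Round 3 — app-a, app-b page on-call.
  search-1: +70 → 100 < 110
No further pages.

app-a, app-b, cache-1, db-m, edge-2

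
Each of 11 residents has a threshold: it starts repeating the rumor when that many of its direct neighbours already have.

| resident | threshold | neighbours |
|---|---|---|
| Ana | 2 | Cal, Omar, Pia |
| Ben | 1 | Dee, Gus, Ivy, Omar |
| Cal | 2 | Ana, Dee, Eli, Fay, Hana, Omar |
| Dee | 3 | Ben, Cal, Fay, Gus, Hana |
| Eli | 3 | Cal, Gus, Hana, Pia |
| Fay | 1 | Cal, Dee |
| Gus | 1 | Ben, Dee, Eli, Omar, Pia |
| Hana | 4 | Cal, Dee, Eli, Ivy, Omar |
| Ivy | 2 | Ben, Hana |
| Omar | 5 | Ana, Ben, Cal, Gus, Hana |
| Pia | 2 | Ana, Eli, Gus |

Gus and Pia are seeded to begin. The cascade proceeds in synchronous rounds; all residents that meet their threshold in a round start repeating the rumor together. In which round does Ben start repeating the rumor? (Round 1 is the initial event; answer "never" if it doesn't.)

2

Round 1 — Gus, Pia start repeating the rumor (initial).
Round 2 — checking thresholds:
  Ana: 1 of 3 neighbours < 2, below threshold.
  Ben: 1 of 4 neighbours ≥ 1, starts repeating the rumor.
  Dee: 1 of 5 neighbours < 3, below threshold.
  Eli: 2 of 4 neighbours < 3, below threshold.
  Omar: 1 of 5 neighbours < 5, below threshold.
Round 3 — no new spreads; cascade stops.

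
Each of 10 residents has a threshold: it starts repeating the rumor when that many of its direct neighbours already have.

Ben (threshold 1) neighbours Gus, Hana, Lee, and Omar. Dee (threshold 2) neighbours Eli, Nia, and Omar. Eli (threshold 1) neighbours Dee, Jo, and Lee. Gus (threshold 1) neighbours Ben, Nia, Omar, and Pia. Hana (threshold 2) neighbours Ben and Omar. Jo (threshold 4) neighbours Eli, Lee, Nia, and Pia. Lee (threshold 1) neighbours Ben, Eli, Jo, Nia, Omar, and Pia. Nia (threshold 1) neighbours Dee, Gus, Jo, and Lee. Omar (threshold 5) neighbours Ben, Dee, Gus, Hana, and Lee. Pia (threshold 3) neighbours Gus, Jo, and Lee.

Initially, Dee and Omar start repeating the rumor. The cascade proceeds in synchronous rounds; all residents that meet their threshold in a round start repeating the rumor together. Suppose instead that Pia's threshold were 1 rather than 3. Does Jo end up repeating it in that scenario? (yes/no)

With Pia's threshold at 1:
Round 1 — Dee, Omar start repeating the rumor (initial).
Round 2 — checking thresholds:
  Ben: 1 of 4 neighbours ≥ 1, starts repeating the rumor.
  Eli: 1 of 3 neighbours ≥ 1, starts repeating the rumor.
  Gus: 1 of 4 neighbours ≥ 1, starts repeating the rumor.
  Hana: 1 of 2 neighbours < 2, not yet.
  Lee: 1 of 6 neighbours ≥ 1, starts repeating the rumor.
  Nia: 1 of 4 neighbours ≥ 1, starts repeating the rumor.
Round 3 — checking thresholds:
  Hana: 2 of 2 neighbours ≥ 2, starts repeating the rumor.
  Jo: 3 of 4 neighbours < 4, not yet.
  Pia: 2 of 3 neighbours ≥ 1, starts repeating the rumor.
Round 4 — checking thresholds:
  Jo: 4 of 4 neighbours ≥ 4, starts repeating the rumor.
Round 5 — no new spreads; cascade stops.

yes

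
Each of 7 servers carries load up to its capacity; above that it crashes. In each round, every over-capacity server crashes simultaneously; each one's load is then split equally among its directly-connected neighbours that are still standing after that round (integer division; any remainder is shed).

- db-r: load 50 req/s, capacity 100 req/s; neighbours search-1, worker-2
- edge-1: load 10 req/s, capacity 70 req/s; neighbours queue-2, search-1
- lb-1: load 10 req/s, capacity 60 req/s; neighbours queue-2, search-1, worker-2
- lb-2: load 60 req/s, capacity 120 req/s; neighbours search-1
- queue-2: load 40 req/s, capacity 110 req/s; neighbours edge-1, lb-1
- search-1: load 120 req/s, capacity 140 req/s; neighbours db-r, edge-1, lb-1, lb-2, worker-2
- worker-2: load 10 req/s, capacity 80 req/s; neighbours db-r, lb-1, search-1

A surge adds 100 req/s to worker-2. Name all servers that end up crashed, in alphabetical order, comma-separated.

db-r, edge-1, lb-1, queue-2, search-1, worker-2

Round 1 — worker-2 at 110 > 80. worker-2 crashes.
  worker-2 sheds 110 req/s to db-r, lb-1, search-1: 36 each (2 lost).
    db-r: 50+36 = 86 ≤ 100
    lb-1: 10+36 = 46 ≤ 60
    search-1: 120+36 = 156 > 140
Round 2 — search-1 crashes.
  search-1 sheds 156 req/s to db-r, edge-1, lb-1, lb-2: 39 each.
    db-r: 86+39 = 125 > 100
    edge-1: 10+39 = 49 ≤ 70
    lb-1: 46+39 = 85 > 60
    lb-2: 60+39 = 99 ≤ 120
Round 3 — db-r, lb-1 crash.
  db-r sheds 125 req/s: no online neighbours, lost.
  lb-1 sheds 85 req/s to queue-2: 85 each.
    queue-2: 40+85 = 125 > 110
Round 4 — queue-2 crashes.
  queue-2 sheds 125 req/s to edge-1: 125 each.
    edge-1: 49+125 = 174 > 70
Round 5 — edge-1 crashes.
  edge-1 sheds 174 req/s: no online neighbours, lost.
No further crashes.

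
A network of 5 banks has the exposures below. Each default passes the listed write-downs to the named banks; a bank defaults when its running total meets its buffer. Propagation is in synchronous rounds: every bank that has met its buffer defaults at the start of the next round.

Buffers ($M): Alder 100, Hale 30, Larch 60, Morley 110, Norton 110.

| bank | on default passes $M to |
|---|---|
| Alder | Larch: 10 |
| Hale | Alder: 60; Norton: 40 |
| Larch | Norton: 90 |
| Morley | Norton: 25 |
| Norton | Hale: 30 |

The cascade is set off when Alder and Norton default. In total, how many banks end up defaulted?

3

Round 1 — Alder, Norton default (initial).
  Hale: +30 → 30 ≥ 30
  Larch: +10 → 10 < 60
Round 2 — Hale defaults.
No further defaults.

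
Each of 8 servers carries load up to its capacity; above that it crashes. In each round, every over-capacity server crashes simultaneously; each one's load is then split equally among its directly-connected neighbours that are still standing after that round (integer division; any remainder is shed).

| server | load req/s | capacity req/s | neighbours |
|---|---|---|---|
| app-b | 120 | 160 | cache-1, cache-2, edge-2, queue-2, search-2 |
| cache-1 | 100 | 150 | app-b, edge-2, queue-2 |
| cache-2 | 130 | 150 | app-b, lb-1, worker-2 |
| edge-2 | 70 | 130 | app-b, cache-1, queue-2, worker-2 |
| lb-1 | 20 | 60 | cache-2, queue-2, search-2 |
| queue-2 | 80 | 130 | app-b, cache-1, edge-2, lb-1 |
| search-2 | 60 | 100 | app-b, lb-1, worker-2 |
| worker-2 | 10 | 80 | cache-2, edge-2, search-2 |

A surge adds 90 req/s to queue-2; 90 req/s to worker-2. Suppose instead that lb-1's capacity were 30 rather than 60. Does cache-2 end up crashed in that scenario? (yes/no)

yes

With lb-1's capacity at 30:
Round 1 — queue-2 at 170 > 130; worker-2 at 100 > 80. queue-2, worker-2 crash.
  queue-2 sheds 170 req/s to app-b, cache-1, edge-2, lb-1: 42 each (2 lost).
    app-b: 120+42 = 162 > 160
    cache-1: 100+42 = 142 ≤ 150
    edge-2: 70+42 = 112 ≤ 130
    lb-1: 20+42 = 62 > 30
  worker-2 sheds 100 req/s to cache-2, edge-2, search-2: 33 each (1 lost).
    cache-2: 130+33 = 163 > 150
    edge-2: 112+33 = 145 > 130
    search-2: 60+33 = 93 ≤ 100
Round 2 — app-b, cache-2, edge-2, lb-1 crash.
  app-b sheds 162 req/s to cache-1, search-2: 81 each.
    cache-1: 142+81 = 223 > 150
    search-2: 93+81 = 174 > 100
  cache-2 sheds 163 req/s: no online neighbours, lost.
  edge-2 sheds 145 req/s to cache-1: 145 each.
    cache-1: 223+145 = 368 > 150
  lb-1 sheds 62 req/s to search-2: 62 each.
    search-2: 174+62 = 236 > 100
Round 3 — cache-1, search-2 crash.
  cache-1 sheds 368 req/s: no online neighbours, lost.
  search-2 sheds 236 req/s: no online neighbours, lost.
No further crashes.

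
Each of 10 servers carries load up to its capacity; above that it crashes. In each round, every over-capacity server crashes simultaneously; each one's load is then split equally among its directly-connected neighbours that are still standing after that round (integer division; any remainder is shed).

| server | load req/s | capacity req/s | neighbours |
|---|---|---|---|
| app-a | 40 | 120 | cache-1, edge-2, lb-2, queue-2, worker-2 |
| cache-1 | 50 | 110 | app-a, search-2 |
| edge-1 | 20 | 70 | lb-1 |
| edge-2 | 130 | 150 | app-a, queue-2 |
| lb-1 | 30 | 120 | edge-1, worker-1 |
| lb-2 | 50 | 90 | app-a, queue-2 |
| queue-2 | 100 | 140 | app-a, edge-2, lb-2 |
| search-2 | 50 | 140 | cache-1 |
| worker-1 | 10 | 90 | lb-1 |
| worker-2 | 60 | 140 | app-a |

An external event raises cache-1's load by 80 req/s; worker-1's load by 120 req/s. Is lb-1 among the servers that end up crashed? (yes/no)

yes

Round 1 — cache-1 at 130 > 110; worker-1 at 130 > 90. cache-1, worker-1 crash.
  cache-1 sheds 130 req/s to app-a, search-2: 65 each.
    app-a: 40+65 = 105 ≤ 120
    search-2: 50+65 = 115 ≤ 140
  worker-1 sheds 130 req/s to lb-1: 130 each.
    lb-1: 30+130 = 160 > 120
Round 2 — lb-1 crashes.
  lb-1 sheds 160 req/s to edge-1: 160 each.
    edge-1: 20+160 = 180 > 70
Round 3 — edge-1 crashes.
  edge-1 sheds 180 req/s: no online neighbours, lost.
No further crashes.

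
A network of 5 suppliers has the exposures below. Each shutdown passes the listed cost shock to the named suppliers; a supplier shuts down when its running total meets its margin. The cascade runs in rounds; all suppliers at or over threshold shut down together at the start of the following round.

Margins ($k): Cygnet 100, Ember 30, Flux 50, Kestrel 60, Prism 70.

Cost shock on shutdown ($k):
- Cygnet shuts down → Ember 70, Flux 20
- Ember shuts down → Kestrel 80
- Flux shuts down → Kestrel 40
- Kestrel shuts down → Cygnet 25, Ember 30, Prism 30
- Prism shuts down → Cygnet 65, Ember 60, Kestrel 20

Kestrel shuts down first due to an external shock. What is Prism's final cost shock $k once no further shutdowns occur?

Round 1 — Kestrel shuts down (initial).
  Cygnet: +25 → 25 < 100
  Ember: +30 → 30 ≥ 30
  Prism: +30 → 30 < 70
Round 2 — Ember shuts down.
No further shutdowns.

30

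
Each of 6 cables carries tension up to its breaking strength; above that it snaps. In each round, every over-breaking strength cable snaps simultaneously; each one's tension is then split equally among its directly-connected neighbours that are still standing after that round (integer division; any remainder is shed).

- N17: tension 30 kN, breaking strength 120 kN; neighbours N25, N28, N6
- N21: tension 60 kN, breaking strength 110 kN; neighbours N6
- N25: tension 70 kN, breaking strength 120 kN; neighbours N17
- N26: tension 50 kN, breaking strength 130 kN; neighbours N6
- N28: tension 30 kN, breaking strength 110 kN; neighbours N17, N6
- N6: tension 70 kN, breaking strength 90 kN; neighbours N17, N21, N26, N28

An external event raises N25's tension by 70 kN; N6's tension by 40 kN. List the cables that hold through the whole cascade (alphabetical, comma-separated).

N21, N26

Round 1 — N25 at 140 > 120; N6 at 110 > 90. N25, N6 snap.
  N25 sheds 140 kN to N17: 140 each.
    N17: 30+140 = 170 > 120
  N6 sheds 110 kN to N17, N21, N26, N28: 27 each (2 lost).
    N17: 170+27 = 197 > 120
    N21: 60+27 = 87 ≤ 110
    N26: 50+27 = 77 ≤ 130
    N28: 30+27 = 57 ≤ 110
Round 2 — N17 snaps.
  N17 sheds 197 kN to N28: 197 each.
    N28: 57+197 = 254 > 110
Round 3 — N28 snaps.
  N28 sheds 254 kN: no online neighbours, lost.
No further breaks.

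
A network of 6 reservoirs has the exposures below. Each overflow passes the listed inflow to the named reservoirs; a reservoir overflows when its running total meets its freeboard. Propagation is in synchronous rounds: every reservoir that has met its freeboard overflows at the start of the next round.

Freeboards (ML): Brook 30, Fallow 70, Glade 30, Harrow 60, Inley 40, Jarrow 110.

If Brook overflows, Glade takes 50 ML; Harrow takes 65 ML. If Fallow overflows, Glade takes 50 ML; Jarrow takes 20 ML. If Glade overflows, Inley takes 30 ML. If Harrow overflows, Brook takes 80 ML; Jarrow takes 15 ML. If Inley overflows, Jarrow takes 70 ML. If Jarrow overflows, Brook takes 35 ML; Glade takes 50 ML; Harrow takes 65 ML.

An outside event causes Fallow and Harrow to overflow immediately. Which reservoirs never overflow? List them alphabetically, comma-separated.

Inley, Jarrow

Round 1 — Fallow, Harrow overflow (initial).
  Brook: +80 → 80 ≥ 30
  Glade: +50 → 50 ≥ 30
  Jarrow: +20+15 → 35 < 110
Round 2 — Brook, Glade overflow.
  Inley: +30 → 30 < 40
No further overflows.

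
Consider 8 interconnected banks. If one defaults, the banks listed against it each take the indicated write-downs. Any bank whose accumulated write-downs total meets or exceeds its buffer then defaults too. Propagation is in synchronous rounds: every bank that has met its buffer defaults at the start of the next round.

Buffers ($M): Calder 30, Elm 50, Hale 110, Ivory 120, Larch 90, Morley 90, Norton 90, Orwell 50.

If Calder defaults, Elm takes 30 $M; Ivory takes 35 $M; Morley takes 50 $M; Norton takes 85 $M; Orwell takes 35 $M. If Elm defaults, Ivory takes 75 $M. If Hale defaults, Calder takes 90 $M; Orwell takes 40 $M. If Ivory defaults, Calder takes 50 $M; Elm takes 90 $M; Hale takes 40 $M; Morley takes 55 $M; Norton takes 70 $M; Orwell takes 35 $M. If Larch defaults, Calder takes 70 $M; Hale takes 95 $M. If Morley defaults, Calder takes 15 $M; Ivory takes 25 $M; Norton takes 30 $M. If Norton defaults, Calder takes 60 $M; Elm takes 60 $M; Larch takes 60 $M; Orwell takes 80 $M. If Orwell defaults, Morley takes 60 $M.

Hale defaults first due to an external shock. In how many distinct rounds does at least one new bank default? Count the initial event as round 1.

Round 1 — Hale defaults (initial).
  Calder: +90 → 90 ≥ 30
  Orwell: +40 → 40 < 50
Round 2 — Calder defaults.
  Elm: +30 → 30 < 50
  Ivory: +35 → 35 < 120
  Morley: +50 → 50 < 90
  Norton: +85 → 85 < 90
  Orwell: +35 → 75 ≥ 50
Round 3 — Orwell defaults.
  Morley: +60 → 110 ≥ 90
Round 4 — Morley defaults.
  Ivory: +25 → 60 < 120
  Norton: +30 → 115 ≥ 90
Round 5 — Norton defaults.
  Elm: +60 → 90 ≥ 50
  Larch: +60 → 60 < 90
Round 6 — Elm defaults.
  Ivory: +75 → 135 ≥ 120
Round 7 — Ivory defaults.
No further defaults.

7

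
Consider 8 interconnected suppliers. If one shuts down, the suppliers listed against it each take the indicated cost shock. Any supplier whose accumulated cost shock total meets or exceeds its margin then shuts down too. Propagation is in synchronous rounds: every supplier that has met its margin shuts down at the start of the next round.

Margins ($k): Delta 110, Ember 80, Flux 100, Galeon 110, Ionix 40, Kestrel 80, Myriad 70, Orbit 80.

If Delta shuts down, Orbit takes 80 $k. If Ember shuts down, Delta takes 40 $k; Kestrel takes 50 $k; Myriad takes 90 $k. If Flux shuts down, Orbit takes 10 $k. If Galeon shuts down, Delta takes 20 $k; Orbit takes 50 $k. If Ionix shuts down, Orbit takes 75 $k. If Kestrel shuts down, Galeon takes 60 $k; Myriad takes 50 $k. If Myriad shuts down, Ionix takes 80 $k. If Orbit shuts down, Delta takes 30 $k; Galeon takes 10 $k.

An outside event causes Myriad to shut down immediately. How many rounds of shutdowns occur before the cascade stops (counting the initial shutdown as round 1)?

2

Round 1 — Myriad shuts down (initial).
  Ionix: +80 → 80 ≥ 40
Round 2 — Ionix shuts down.
  Orbit: +75 → 75 < 80
No further shutdowns.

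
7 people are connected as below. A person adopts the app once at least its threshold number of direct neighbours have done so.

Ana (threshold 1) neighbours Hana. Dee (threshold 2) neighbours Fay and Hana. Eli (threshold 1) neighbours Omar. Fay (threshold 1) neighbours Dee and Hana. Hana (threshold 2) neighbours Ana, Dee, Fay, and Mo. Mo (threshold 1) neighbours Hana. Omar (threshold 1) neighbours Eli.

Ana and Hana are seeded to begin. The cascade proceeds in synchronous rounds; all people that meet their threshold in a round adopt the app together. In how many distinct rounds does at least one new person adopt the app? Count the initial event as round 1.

3

Round 1 — Ana, Hana adopt the app (initial).
Round 2 — checking thresholds:
  Dee: 1 of 2 neighbours < 2, holds.
  Fay: 1 of 2 neighbours ≥ 1, adopts the app.
  Mo: 1 of 1 neighbours ≥ 1, adopts the app.
Round 3 — checking thresholds:
  Dee: 2 of 2 neighbours ≥ 2, adopts the app.
Round 4 — no new adoptions; cascade stops.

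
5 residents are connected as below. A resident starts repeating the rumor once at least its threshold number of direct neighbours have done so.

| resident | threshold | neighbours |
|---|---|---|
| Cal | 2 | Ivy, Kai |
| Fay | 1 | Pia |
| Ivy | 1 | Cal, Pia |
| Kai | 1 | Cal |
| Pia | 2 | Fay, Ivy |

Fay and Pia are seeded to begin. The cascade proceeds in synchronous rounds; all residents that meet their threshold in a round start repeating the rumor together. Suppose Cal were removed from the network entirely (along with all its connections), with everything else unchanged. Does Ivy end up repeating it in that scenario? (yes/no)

yes

With Cal removed:
Round 1 — Fay, Pia start repeating the rumor (initial).
Round 2 — checking thresholds:
  Ivy: 1 of 1 neighbours ≥ 1, starts repeating the rumor.
Round 3 — no new spreads; cascade stops.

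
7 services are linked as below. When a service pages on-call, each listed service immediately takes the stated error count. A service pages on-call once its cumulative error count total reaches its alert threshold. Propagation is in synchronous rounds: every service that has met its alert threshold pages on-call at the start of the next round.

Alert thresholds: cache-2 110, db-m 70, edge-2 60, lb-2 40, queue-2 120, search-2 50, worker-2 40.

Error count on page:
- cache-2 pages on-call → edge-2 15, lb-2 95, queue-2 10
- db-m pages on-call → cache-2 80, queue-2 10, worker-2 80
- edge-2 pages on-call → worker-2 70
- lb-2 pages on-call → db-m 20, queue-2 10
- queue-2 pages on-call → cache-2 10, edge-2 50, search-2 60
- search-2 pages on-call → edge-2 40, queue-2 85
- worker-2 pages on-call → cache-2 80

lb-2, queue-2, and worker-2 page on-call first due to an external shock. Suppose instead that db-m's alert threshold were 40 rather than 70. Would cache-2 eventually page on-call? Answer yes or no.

no

With db-m's alert threshold at 40:
Round 1 — lb-2, queue-2, worker-2 page on-call (initial).
  cache-2: +10+80 → 90 < 110
  db-m: +20 → 20 < 40
  edge-2: +50 → 50 < 60
  search-2: +60 → 60 ≥ 50
Round 2 — search-2 pages on-call.
  edge-2: +40 → 90 ≥ 60
Round 3 — edge-2 pages on-call.
No further pages.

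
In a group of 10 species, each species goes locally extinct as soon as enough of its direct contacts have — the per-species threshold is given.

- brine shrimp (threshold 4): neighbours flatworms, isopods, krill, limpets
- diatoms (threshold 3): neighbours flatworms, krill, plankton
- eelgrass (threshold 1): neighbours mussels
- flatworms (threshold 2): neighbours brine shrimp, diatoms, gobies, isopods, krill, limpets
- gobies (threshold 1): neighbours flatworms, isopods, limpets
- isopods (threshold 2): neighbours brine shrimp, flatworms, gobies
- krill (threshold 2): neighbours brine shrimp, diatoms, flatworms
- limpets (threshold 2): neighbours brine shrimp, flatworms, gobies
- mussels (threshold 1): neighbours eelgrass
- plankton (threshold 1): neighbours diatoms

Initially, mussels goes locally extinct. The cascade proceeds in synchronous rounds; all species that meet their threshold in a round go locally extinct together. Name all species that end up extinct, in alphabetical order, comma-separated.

Round 1 — mussels goes locally extinct (initial).
Round 2 — checking thresholds:
  eelgrass: 1 of 1 neighbours ≥ 1, goes locally extinct.
Round 3 — no new extinctions; cascade stops.

eelgrass, mussels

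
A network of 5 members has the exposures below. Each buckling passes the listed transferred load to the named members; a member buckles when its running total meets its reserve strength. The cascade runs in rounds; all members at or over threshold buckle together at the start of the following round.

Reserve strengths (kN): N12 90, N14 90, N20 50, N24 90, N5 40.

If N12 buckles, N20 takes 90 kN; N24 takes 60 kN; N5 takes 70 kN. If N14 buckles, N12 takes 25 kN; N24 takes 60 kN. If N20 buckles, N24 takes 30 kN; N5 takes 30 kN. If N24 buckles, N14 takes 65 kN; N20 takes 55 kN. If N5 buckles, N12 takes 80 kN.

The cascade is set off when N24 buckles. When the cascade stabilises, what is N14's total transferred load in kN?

65

Round 1 — N24 buckles (initial).
  N14: +65 → 65 < 90
  N20: +55 → 55 ≥ 50
Round 2 — N20 buckles.
  N5: +30 → 30 < 40
No further bucklings.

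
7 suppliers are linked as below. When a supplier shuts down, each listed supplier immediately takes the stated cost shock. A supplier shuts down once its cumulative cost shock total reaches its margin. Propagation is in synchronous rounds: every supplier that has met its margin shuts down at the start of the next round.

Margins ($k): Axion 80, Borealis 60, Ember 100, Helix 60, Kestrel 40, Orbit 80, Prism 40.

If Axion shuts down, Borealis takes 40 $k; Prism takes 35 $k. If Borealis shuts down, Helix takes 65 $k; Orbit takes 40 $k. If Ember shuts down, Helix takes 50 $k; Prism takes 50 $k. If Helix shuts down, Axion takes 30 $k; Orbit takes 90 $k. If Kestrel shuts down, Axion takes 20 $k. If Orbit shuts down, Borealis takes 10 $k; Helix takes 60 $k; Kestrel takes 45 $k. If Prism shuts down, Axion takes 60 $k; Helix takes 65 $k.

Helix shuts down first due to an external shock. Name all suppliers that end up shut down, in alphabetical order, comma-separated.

Round 1 — Helix shuts down (initial).
  Axion: +30 → 30 < 80
  Orbit: +90 → 90 ≥ 80
Round 2 — Orbit shuts down.
  Borealis: +10 → 10 < 60
  Kestrel: +45 → 45 ≥ 40
Round 3 — Kestrel shuts down.
  Axion: +20 → 50 < 80
No further shutdowns.

Helix, Kestrel, Orbit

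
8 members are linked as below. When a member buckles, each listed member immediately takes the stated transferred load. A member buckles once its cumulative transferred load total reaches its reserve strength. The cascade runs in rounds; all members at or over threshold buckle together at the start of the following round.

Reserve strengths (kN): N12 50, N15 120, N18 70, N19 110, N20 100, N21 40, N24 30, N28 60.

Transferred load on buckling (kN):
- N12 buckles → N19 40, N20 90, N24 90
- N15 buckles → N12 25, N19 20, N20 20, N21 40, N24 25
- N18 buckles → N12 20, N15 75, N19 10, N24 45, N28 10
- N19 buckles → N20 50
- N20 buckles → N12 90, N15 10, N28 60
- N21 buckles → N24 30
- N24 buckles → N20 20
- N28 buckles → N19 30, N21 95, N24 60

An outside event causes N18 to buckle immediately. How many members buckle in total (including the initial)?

Round 1 — N18 buckles (initial).
  N12: +20 → 20 < 50
  N15: +75 → 75 < 120
  N19: +10 → 10 < 110
  N24: +45 → 45 ≥ 30
  N28: +10 → 10 < 60
Round 2 — N24 buckles.
  N20: +20 → 20 < 100
No further bucklings.

2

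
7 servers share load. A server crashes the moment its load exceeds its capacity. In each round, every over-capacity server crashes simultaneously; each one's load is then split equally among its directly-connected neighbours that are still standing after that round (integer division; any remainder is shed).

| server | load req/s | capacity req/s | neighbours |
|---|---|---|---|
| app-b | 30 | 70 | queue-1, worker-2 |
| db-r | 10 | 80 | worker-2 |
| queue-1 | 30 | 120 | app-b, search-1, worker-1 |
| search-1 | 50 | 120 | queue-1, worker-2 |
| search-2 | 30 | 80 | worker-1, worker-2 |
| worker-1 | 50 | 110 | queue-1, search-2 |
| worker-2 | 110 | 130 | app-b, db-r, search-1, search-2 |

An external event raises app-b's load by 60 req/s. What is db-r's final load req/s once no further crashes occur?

Round 1 — app-b at 90 > 70. app-b crashes.
  app-b sheds 90 req/s to queue-1, worker-2: 45 each.
    queue-1: 30+45 = 75 ≤ 120
    worker-2: 110+45 = 155 > 130
Round 2 — worker-2 crashes.
  worker-2 sheds 155 req/s to db-r, search-1, search-2: 51 each (2 lost).
    db-r: 10+51 = 61 ≤ 80
    search-1: 50+51 = 101 ≤ 120
    search-2: 30+51 = 81 > 80
Round 3 — search-2 crashes.
  search-2 sheds 81 req/s to worker-1: 81 each.
    worker-1: 50+81 = 131 > 110
Round 4 — worker-1 crashes.
  worker-1 sheds 131 req/s to queue-1: 131 each.
    queue-1: 75+131 = 206 > 120
Round 5 — queue-1 crashes.
  queue-1 sheds 206 req/s to search-1: 206 each.
    search-1: 101+206 = 307 > 120
Round 6 — search-1 crashes.
  search-1 sheds 307 req/s: no online neighbours, lost.
No further crashes.

61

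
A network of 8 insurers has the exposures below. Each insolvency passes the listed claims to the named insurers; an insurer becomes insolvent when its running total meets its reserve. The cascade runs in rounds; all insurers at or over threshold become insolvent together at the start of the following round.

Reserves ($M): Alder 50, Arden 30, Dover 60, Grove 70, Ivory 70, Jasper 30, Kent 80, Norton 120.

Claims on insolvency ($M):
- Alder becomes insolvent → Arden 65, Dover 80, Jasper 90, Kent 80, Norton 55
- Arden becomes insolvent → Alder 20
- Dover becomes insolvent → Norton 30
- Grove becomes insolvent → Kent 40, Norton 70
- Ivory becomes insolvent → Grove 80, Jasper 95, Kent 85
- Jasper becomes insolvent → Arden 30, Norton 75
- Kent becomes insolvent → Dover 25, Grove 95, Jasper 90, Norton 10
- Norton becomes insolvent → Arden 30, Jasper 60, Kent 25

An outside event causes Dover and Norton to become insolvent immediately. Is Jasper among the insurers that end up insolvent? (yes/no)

yes

Round 1 — Dover, Norton become insolvent (initial).
  Arden: +30 → 30 ≥ 30
  Jasper: +60 → 60 ≥ 30
  Kent: +25 → 25 < 80
Round 2 — Arden, Jasper become insolvent.
  Alder: +20 → 20 < 50
No further insolvencies.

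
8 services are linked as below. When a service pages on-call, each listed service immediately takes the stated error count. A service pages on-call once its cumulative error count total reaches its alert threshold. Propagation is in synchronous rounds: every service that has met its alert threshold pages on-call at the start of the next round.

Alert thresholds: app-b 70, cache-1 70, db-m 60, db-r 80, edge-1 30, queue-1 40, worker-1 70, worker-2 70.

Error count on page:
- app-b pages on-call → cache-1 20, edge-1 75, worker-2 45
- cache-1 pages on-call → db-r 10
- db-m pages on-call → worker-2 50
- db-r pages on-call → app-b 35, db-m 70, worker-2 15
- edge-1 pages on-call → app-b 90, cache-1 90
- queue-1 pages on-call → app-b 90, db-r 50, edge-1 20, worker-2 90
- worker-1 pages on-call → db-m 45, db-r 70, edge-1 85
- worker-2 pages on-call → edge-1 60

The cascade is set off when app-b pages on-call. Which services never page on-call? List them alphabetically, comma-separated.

db-m, db-r, queue-1, worker-1, worker-2

Round 1 — app-b pages on-call (initial).
  cache-1: +20 → 20 < 70
  edge-1: +75 → 75 ≥ 30
  worker-2: +45 → 45 < 70
Round 2 — edge-1 pages on-call.
  cache-1: +90 → 110 ≥ 70
Round 3 — cache-1 pages on-call.
  db-r: +10 → 10 < 80
No further pages.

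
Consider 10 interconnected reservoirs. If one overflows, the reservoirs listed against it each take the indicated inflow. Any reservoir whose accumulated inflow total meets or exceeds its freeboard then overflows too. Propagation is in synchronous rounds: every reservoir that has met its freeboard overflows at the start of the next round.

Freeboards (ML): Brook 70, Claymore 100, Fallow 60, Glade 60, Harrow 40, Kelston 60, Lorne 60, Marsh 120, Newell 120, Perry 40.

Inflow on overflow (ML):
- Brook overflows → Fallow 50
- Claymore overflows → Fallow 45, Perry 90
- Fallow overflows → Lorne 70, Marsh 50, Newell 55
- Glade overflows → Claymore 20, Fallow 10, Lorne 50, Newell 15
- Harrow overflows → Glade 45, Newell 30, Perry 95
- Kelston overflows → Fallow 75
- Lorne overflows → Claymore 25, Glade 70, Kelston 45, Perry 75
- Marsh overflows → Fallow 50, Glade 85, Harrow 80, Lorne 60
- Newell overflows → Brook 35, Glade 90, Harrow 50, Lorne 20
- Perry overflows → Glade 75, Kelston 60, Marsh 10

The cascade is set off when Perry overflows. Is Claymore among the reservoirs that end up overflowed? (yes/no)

no

Round 1 — Perry overflows (initial).
  Glade: +75 → 75 ≥ 60
  Kelston: +60 → 60 ≥ 60
  Marsh: +10 → 10 < 120
Round 2 — Glade, Kelston overflow.
  Claymore: +20 → 20 < 100
  Fallow: +10+75 → 85 ≥ 60
  Lorne: +50 → 50 < 60
  Newell: +15 → 15 < 120
Round 3 — Fallow overflows.
  Lorne: +70 → 120 ≥ 60
  Marsh: +50 → 60 < 120
  Newell: +55 → 70 < 120
Round 4 — Lorne overflows.
  Claymore: +25 → 45 < 100
No further overflows.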